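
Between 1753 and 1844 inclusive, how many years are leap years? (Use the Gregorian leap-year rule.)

22

Multiples of 4 in [1753,1844]: 23.
Of those, multiples of 100: 1 (not leap unless ÷400).
Multiples of 400: 0.
Leap years = 23 − 1 + 0 = 22.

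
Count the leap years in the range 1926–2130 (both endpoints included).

50

Multiples of 4 in [1926,2130]: 51.
Of those, multiples of 100: 2 (not leap unless ÷400).
Multiples of 400: 1.
Leap years = 51 − 2 + 1 = 50.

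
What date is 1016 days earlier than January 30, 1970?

−365 (one year) → Jan 30, 1969 (651 left).
−366 (one year; includes Feb 29, 1968) → Jan 30, 1968 (285 left).
−30 → Dec 31, 1967 (end of Dec, 31 days; 255 left).
−31 → Nov 30, 1967 (end of Nov, 30 days; 224 left).
−30 → Oct 31, 1967 (end of Oct, 31 days; 194 left).
−31 → Sep 30, 1967 (end of Sep, 30 days; 163 left).
−30 → Aug 31, 1967 (end of Aug, 31 days; 133 left).
−31 → Jul 31, 1967 (end of Jul, 31 days; 102 left).
−31 → Jun 30, 1967 (end of Jun, 30 days; 71 left).
−30 → May 31, 1967 (end of May, 31 days; 41 left).
−31 → Apr 30, 1967 (end of Apr, 30 days; 10 left).
−10 → Apr 20, 1967.

April 20, 1967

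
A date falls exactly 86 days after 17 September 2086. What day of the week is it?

Sep 17, 2086 is a Tuesday.
86 mod 7 = 2, so 86 days after a Tuesday is Tuesday + 2 = Thursday.

Thursday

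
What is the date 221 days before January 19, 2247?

June 12, 2246

−19 → Dec 31, 2246 (end of Dec, 31 days; 202 left).
−31 → Nov 30, 2246 (end of Nov, 30 days; 171 left).
−30 → Oct 31, 2246 (end of Oct, 31 days; 141 left).
−31 → Sep 30, 2246 (end of Sep, 30 days; 110 left).
−30 → Aug 31, 2246 (end of Aug, 31 days; 80 left).
−31 → Jul 31, 2246 (end of Jul, 31 days; 49 left).
−31 → Jun 30, 2246 (end of Jun, 30 days; 18 left).
−18 → Jun 12, 2246.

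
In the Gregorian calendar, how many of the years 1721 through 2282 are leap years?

Multiples of 4 in [1721,2282]: 140.
Of those, multiples of 100: 5 (not leap unless ÷400).
Multiples of 400: 1.
Leap years = 140 − 5 + 1 = 136.

136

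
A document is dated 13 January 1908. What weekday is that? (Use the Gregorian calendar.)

January 1, 1908 is a Wednesday.
Jan 1, 1908 → Jan 13, 1908: 12 days.
Total: 12 days.
12 mod 7 = 5, so Wednesday + 5 = Monday.

Monday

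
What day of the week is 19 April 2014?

Saturday

Doomsday rule: the anchor day for the 2000s is Tuesday. For year 14: 14÷12 = 1 r 2, and 2÷4 = 0, so 1+2+0 = 3.
Tuesday + 3 ≡ Friday — that's 2014's doomsday.
In April the doomsday date is Apr 4.
Apr 19 is 15 days after Apr 4; 15 mod 7 = 1, so Friday + 1 = Saturday.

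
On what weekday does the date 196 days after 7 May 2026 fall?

First find the weekday of May 7, 2026. Doomsday rule: the anchor day for the 2000s is Tuesday. For year 26: 26÷12 = 2 r 2, and 2÷4 = 0, so 2+2+0 = 4.
Tuesday + 4 ≡ Saturday — that's 2026's doomsday.
In May the doomsday date is May 9.
May 7 is 2 days before May 9; 2 mod 7 = 2, so Saturday − 2 = Thursday.
196 mod 7 = 0, so 196 days after a Thursday is Thursday + 0 = Thursday.

Thursday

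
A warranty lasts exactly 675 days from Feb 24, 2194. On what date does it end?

+365 (one year) → Feb 24, 2195 (310 left).
Feb has 28 days: +5 → Mar 1, 2195 (305 left).
Mar has 31 days: +31 → Apr 1, 2195 (274 left).
Apr has 30 days: +30 → May 1, 2195 (244 left).
May has 31 days: +31 → Jun 1, 2195 (213 left).
Jun has 30 days: +30 → Jul 1, 2195 (183 left).
Jul has 31 days: +31 → Aug 1, 2195 (152 left).
Aug has 31 days: +31 → Sep 1, 2195 (121 left).
Sep has 30 days: +30 → Oct 1, 2195 (91 left).
Oct has 31 days: +31 → Nov 1, 2195 (60 left).
Nov has 30 days: +30 → Dec 1, 2195 (30 left).
+30 → Dec 31, 2195.

December 31, 2195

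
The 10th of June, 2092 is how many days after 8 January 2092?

154

Jan 8, 2092 → Feb 8, 2092: 31 days (January has 31).
Feb 8, 2092 → Mar 8, 2092: 29 days (February has 29).
Mar 8, 2092 → Apr 8, 2092: 31 days (March has 31).
Apr 8, 2092 → May 8, 2092: 30 days (April has 30).
May 8, 2092 → Jun 8, 2092: 31 days (May has 31).
Jun 8, 2092 → Jun 10, 2092: 2 days.
Total: 154 days.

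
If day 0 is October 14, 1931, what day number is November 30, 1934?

Oct 14, 1931 → Oct 14, 1932: 366 days (Feb 29, 1932 is in that span).
Oct 14, 1932 → Oct 14, 1933: 365 days.
Oct 14, 1933 → Oct 14, 1934: 365 days.
Oct 14, 1934 → Nov 14, 1934: 31 days (October has 31).
Nov 14, 1934 → Nov 30, 1934: 16 days.
Total: 1143 days.

1143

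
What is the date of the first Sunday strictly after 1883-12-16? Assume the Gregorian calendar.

December 23, 1883

Dec 16, 1883 is a Sunday.
From Sunday to the next Sunday is 7 days.
Dec 16, 1883 + 7 = Dec 23, 1883.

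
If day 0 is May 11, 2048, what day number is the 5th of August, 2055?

May 11, 2048 → May 11, 2049: 365 days.
May 11, 2049 → May 11, 2050: 365 days.
May 11, 2050 → May 11, 2051: 365 days.
May 11, 2051 → May 11, 2052: 366 days (Feb 29, 2052 is in that span).
May 11, 2052 → May 11, 2053: 365 days.
May 11, 2053 → May 11, 2054: 365 days.
May 11, 2054 → May 11, 2055: 365 days.
May 11, 2055 → Jun 11, 2055: 31 days (May has 31).
Jun 11, 2055 → Jul 11, 2055: 30 days (June has 30).
Jul 11, 2055 → Aug 5, 2055: 25 days.
Total: 2642 days.

2642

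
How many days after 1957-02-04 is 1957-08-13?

190

Feb 4, 1957 → Mar 4, 1957: 28 days (February has 28).
Mar 4, 1957 → Apr 4, 1957: 31 days (March has 31).
Apr 4, 1957 → May 4, 1957: 30 days (April has 30).
May 4, 1957 → Jun 4, 1957: 31 days (May has 31).
Jun 4, 1957 → Jul 4, 1957: 30 days (June has 30).
Jul 4, 1957 → Aug 4, 1957: 31 days (July has 31).
Aug 4, 1957 → Aug 13, 1957: 9 days.
Total: 190 days.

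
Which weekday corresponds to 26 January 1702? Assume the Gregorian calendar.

Doomsday rule: the anchor day for the 1700s is Sunday. For year 02: 2÷12 = 0 r 2, and 2÷4 = 0, so 0+2+0 = 2.
Sunday + 2 ≡ Tuesday — that's 1702's doomsday.
In January the doomsday date is Jan 3 (1702 is not a leap year).
Jan 26 is 23 days after Jan 3; 23 mod 7 = 2, so Tuesday + 2 = Thursday.

Thursday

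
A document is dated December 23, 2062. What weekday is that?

January 1, 2062 is a Sunday.
Jan 1, 2062 → Feb 1, 2062: 31 days (January has 31).
Feb 1, 2062 → Mar 1, 2062: 28 days (February has 28).
Mar 1, 2062 → Apr 1, 2062: 31 days (March has 31).
Apr 1, 2062 → May 1, 2062: 30 days (April has 30).
May 1, 2062 → Jun 1, 2062: 31 days (May has 31).
Jun 1, 2062 → Jul 1, 2062: 30 days (June has 30).
Jul 1, 2062 → Aug 1, 2062: 31 days (July has 31).
Aug 1, 2062 → Sep 1, 2062: 31 days (August has 31).
Sep 1, 2062 → Oct 1, 2062: 30 days (September has 30).
Oct 1, 2062 → Nov 1, 2062: 31 days (October has 31).
Nov 1, 2062 → Dec 1, 2062: 30 days (November has 30).
Dec 1, 2062 → Dec 23, 2062: 22 days.
Total: 356 days.
356 mod 7 = 6, so Sunday + 6 = Saturday.

Saturday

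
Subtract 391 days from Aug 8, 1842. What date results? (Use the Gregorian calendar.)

July 13, 1841

−8 → Jul 31, 1842 (end of Jul, 31 days; 383 left).
−31 → Jun 30, 1842 (end of Jun, 30 days; 352 left).
−30 → May 31, 1842 (end of May, 31 days; 322 left).
−31 → Apr 30, 1842 (end of Apr, 30 days; 291 left).
−30 → Mar 31, 1842 (end of Mar, 31 days; 261 left).
−31 → Feb 28, 1842 (end of Feb, 28 days; 230 left).
−28 → Jan 31, 1842 (end of Jan, 31 days; 202 left).
−31 → Dec 31, 1841 (end of Dec, 31 days; 171 left).
−31 → Nov 30, 1841 (end of Nov, 30 days; 140 left).
−30 → Oct 31, 1841 (end of Oct, 31 days; 110 left).
−31 → Sep 30, 1841 (end of Sep, 30 days; 79 left).
−30 → Aug 31, 1841 (end of Aug, 31 days; 49 left).
−31 → Jul 31, 1841 (end of Jul, 31 days; 18 left).
−18 → Jul 13, 1841.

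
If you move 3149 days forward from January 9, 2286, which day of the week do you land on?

First find the weekday of Jan 9, 2286. Doomsday rule: the anchor day for the 2200s is Friday. For year 86: 86÷12 = 7 r 2, and 2÷4 = 0, so 7+2+0 = 9.
Friday + 9 ≡ Sunday — that's 2286's doomsday.
In January the doomsday date is Jan 3 (2286 is not a leap year).
Jan 9 is 6 days after Jan 3; 6 mod 7 = 6, so Sunday + 6 = Saturday.
3149 mod 7 = 6, so 3149 days after a Saturday is Saturday + 6 = Friday.

Friday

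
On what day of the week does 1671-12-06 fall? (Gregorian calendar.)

Doomsday rule: the anchor day for the 1600s is Tuesday. For year 71: 71÷12 = 5 r 11, and 11÷4 = 2, so 5+11+2 = 18.
Tuesday + 18 ≡ Saturday — that's 1671's doomsday.
In December the doomsday date is Dec 12.
Dec 6 is 6 days before Dec 12; 6 mod 7 = 6, so Saturday − 6 = Sunday.

Sunday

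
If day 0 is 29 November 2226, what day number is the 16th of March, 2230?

1203

Nov 29, 2226 → Nov 29, 2227: 365 days.
Nov 29, 2227 → Nov 29, 2228: 366 days (Feb 29, 2228 is in that span).
Nov 29, 2228 → Nov 29, 2229: 365 days.
Nov 29, 2229 → Dec 29, 2229: 30 days (November has 30).
Dec 29, 2229 → Jan 29, 2230: 31 days (December has 31).
Jan 29, 2230 → Feb 28, 2230: 30 days (January has 31).
Feb 28, 2230 → Mar 16, 2230: 16 days.
Total: 1203 days.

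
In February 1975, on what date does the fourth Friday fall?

February 1, 1975 is a Saturday.
The first Friday is therefore February 7 (6 days later).
The fourth Friday is 7 + 3×7 = February 28.

February 28, 1975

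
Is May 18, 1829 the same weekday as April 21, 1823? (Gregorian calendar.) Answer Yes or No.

Yes

From Apr 21, 1823 to May 18, 1829 is 2219 days.
2219 mod 7 = 0, so they are the same weekday.
(Apr 21, 1823 is a Monday; May 18, 1829 is a Monday.)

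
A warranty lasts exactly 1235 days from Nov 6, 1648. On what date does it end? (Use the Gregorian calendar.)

+365 (one year) → Nov 6, 1649 (870 left).
+365 (one year) → Nov 6, 1650 (505 left).
+365 (one year) → Nov 6, 1651 (140 left).
Nov has 30 days: +25 → Dec 1, 1651 (115 left).
Dec has 31 days: +31 → Jan 1, 1652 (84 left).
Jan has 31 days: +31 → Feb 1, 1652 (53 left).
Feb has 29 days: +29 → Mar 1, 1652 (24 left).
+24 → Mar 25, 1652.

March 25, 1652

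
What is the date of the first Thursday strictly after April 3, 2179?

Apr 3, 2179 is a Saturday.
From Saturday to the next Thursday is 5 days.
Apr 3, 2179 + 5 = Apr 8, 2179.

April 8, 2179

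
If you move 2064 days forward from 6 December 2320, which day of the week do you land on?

Dec 6, 2320 is a Monday.
2064 mod 7 = 6, so 2064 days after a Monday is Monday + 6 = Sunday.

Sunday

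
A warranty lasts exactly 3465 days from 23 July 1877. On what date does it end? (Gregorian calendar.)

January 17, 1887

+365 (one year) → Jul 23, 1878 (3100 left).
+365 (one year) → Jul 23, 1879 (2735 left).
+366 (one year; includes Feb 29, 1880) → Jul 23, 1880 (2369 left).
+365 (one year) → Jul 23, 1881 (2004 left).
+365 (one year) → Jul 23, 1882 (1639 left).
+365 (one year) → Jul 23, 1883 (1274 left).
+366 (one year; includes Feb 29, 1884) → Jul 23, 1884 (908 left).
+365 (one year) → Jul 23, 1885 (543 left).
+365 (one year) → Jul 23, 1886 (178 left).
Jul has 31 days: +9 → Aug 1, 1886 (169 left).
Aug has 31 days: +31 → Sep 1, 1886 (138 left).
Sep has 30 days: +30 → Oct 1, 1886 (108 left).
Oct has 31 days: +31 → Nov 1, 1886 (77 left).
Nov has 30 days: +30 → Dec 1, 1886 (47 left).
Dec has 31 days: +31 → Jan 1, 1887 (16 left).
+16 → Jan 17, 1887.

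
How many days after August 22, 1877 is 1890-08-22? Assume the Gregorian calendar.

4748

Aug 22, 1877 → Aug 22, 1878: 365 days.
Aug 22, 1878 → Aug 22, 1879: 365 days.
Aug 22, 1879 → Aug 22, 1880: 366 days (Feb 29, 1880 is in that span).
Aug 22, 1880 → Aug 22, 1881: 365 days.
Aug 22, 1881 → Aug 22, 1882: 365 days.
Aug 22, 1882 → Aug 22, 1883: 365 days.
Aug 22, 1883 → Aug 22, 1884: 366 days (Feb 29, 1884 is in that span).
Aug 22, 1884 → Aug 22, 1885: 365 days.
Aug 22, 1885 → Aug 22, 1886: 365 days.
Aug 22, 1886 → Aug 22, 1887: 365 days.
Aug 22, 1887 → Aug 22, 1888: 366 days (Feb 29, 1888 is in that span).
Aug 22, 1888 → Aug 22, 1889: 365 days.
Aug 22, 1889 → Sep 22, 1889: 31 days (August has 31).
Sep 22, 1889 → Oct 22, 1889: 30 days (September has 30).
Oct 22, 1889 → Nov 22, 1889: 31 days (October has 31).
Nov 22, 1889 → Dec 22, 1889: 30 days (November has 30).
Dec 22, 1889 → Jan 22, 1890: 31 days (December has 31).
Jan 22, 1890 → Feb 22, 1890: 31 days (January has 31).
Feb 22, 1890 → Mar 22, 1890: 28 days (February has 28).
Mar 22, 1890 → Apr 22, 1890: 31 days (March has 31).
Apr 22, 1890 → May 22, 1890: 30 days (April has 30).
May 22, 1890 → Jun 22, 1890: 31 days (May has 31).
Jun 22, 1890 → Jul 22, 1890: 30 days (June has 30).
Jul 22, 1890 → Aug 22, 1890: 31 days.
Total: 4748 days.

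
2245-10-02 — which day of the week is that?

Thursday

Doomsday rule: the anchor day for the 2200s is Friday. For year 45: 45÷12 = 3 r 9, and 9÷4 = 2, so 3+9+2 = 14.
Friday + 14 ≡ Friday — that's 2245's doomsday.
In October the doomsday date is Oct 10.
Oct 2 is 8 days before Oct 10; 8 mod 7 = 1, so Friday − 1 = Thursday.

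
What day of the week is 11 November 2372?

Saturday

Doomsday rule: the anchor day for the 2300s is Wednesday. For year 72: 72÷12 = 6 r 0, and 0÷4 = 0, so 6+0+0 = 6.
Wednesday + 6 ≡ Tuesday — that's 2372's doomsday.
In November the doomsday date is Nov 7.
Nov 11 is 4 days after Nov 7; 4 mod 7 = 4, so Tuesday + 4 = Saturday.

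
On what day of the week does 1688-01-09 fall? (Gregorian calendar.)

Friday

Doomsday rule: the anchor day for the 1600s is Tuesday. For year 88: 88÷12 = 7 r 4, and 4÷4 = 1, so 7+4+1 = 12.
Tuesday + 12 ≡ Sunday — that's 1688's doomsday.
In January the doomsday date is Jan 4 (1688 is a leap year (divisible by 4)).
Jan 9 is 5 days after Jan 4; 5 mod 7 = 5, so Sunday + 5 = Friday.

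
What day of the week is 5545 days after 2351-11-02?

Nov 2, 2351 is a Friday.
5545 mod 7 = 1, so 5545 days after a Friday is Friday + 1 = Saturday.

Saturday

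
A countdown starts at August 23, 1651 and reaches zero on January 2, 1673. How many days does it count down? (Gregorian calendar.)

7803

Aug 23, 1651 → Aug 23, 1652: 366 days (Feb 29, 1652 is in that span).
Aug 23, 1652 → Aug 23, 1653: 365 days.
Aug 23, 1653 → Aug 23, 1654: 365 days.
Aug 23, 1654 → Aug 23, 1655: 365 days.
Aug 23, 1655 → Aug 23, 1656: 366 days (Feb 29, 1656 is in that span).
Aug 23, 1656 → Aug 23, 1657: 365 days.
Aug 23, 1657 → Aug 23, 1658: 365 days.
Aug 23, 1658 → Aug 23, 1659: 365 days.
Aug 23, 1659 → Aug 23, 1660: 366 days (Feb 29, 1660 is in that span).
Aug 23, 1660 → Aug 23, 1661: 365 days.
Aug 23, 1661 → Aug 23, 1662: 365 days.
Aug 23, 1662 → Aug 23, 1663: 365 days.
Aug 23, 1663 → Aug 23, 1664: 366 days (Feb 29, 1664 is in that span).
Aug 23, 1664 → Aug 23, 1665: 365 days.
Aug 23, 1665 → Aug 23, 1666: 365 days.
Aug 23, 1666 → Aug 23, 1667: 365 days.
Aug 23, 1667 → Aug 23, 1668: 366 days (Feb 29, 1668 is in that span).
Aug 23, 1668 → Aug 23, 1669: 365 days.
Aug 23, 1669 → Aug 23, 1670: 365 days.
Aug 23, 1670 → Aug 23, 1671: 365 days.
Aug 23, 1671 → Aug 23, 1672: 366 days (Feb 29, 1672 is in that span).
Aug 23, 1672 → Sep 23, 1672: 31 days (August has 31).
Sep 23, 1672 → Oct 23, 1672: 30 days (September has 30).
Oct 23, 1672 → Nov 23, 1672: 31 days (October has 31).
Nov 23, 1672 → Dec 23, 1672: 30 days (November has 30).
Dec 23, 1672 → Jan 2, 1673: 10 days.
Total: 7803 days.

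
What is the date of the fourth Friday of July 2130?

July 28, 2130

July 1, 2130 is a Saturday.
The first Friday is therefore July 7 (6 days later).
The fourth Friday is 7 + 3×7 = July 28.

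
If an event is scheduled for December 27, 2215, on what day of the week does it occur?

Doomsday rule: the anchor day for the 2200s is Friday. For year 15: 15÷12 = 1 r 3, and 3÷4 = 0, so 1+3+0 = 4.
Friday + 4 ≡ Tuesday — that's 2215's doomsday.
In December the doomsday date is Dec 12.
Dec 27 is 15 days after Dec 12; 15 mod 7 = 1, so Tuesday + 1 = Wednesday.

Wednesday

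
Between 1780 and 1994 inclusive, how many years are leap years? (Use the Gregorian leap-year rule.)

52

Multiples of 4 in [1780,1994]: 54.
Of those, multiples of 100: 2 (not leap unless ÷400).
Multiples of 400: 0.
Leap years = 54 − 2 + 0 = 52.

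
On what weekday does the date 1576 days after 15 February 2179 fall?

Tuesday

Feb 15, 2179 is a Monday.
1576 mod 7 = 1, so 1576 days after a Monday is Monday + 1 = Tuesday.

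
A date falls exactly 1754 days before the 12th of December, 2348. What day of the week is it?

Wednesday

Dec 12, 2348 is a Sunday.
1754 mod 7 = 4, so 1754 days before a Sunday is Sunday − 4 = Wednesday.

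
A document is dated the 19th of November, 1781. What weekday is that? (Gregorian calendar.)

Monday

Doomsday rule: the anchor day for the 1700s is Sunday. For year 81: 81÷12 = 6 r 9, and 9÷4 = 2, so 6+9+2 = 17.
Sunday + 17 ≡ Wednesday — that's 1781's doomsday.
In November the doomsday date is Nov 7.
Nov 19 is 12 days after Nov 7; 12 mod 7 = 5, so Wednesday + 5 = Monday.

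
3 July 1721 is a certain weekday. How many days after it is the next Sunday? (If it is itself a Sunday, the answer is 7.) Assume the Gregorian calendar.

Jul 3, 1721 is a Thursday.
From Thursday to the next Sunday is 3 days.

3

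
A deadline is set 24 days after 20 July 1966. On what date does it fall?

August 13, 1966

Jul has 31 days: +12 → Aug 1, 1966 (12 left).
+12 → Aug 13, 1966.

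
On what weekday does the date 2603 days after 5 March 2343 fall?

Thursday

Mar 5, 2343 is a Friday.
2603 mod 7 = 6, so 2603 days after a Friday is Friday + 6 = Thursday.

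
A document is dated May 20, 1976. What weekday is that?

January 1, 1976 is a Thursday.
Jan 1, 1976 → Feb 1, 1976: 31 days (January has 31).
Feb 1, 1976 → Mar 1, 1976: 29 days (February has 29).
Mar 1, 1976 → Apr 1, 1976: 31 days (March has 31).
Apr 1, 1976 → May 1, 1976: 30 days (April has 30).
May 1, 1976 → May 20, 1976: 19 days.
Total: 140 days.
140 mod 7 = 0, so Thursday + 0 = Thursday.

Thursday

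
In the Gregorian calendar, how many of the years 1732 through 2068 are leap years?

Multiples of 4 in [1732,2068]: 85.
Of those, multiples of 100: 3 (not leap unless ÷400).
Multiples of 400: 1.
Leap years = 85 − 3 + 1 = 83.

83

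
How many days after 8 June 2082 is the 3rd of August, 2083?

421

Jun 8, 2082 → Jun 8, 2083: 365 days.
Jun 8, 2083 → Jul 8, 2083: 30 days (June has 30).
Jul 8, 2083 → Aug 3, 2083: 26 days.
Total: 421 days.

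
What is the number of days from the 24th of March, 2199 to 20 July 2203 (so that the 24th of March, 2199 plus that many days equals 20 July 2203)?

1578

Mar 24, 2199 → Mar 24, 2200: 365 days.
Mar 24, 2200 → Mar 24, 2201: 365 days.
Mar 24, 2201 → Mar 24, 2202: 365 days.
Mar 24, 2202 → Mar 24, 2203: 365 days.
Mar 24, 2203 → Apr 24, 2203: 31 days (March has 31).
Apr 24, 2203 → May 24, 2203: 30 days (April has 30).
May 24, 2203 → Jun 24, 2203: 31 days (May has 31).
Jun 24, 2203 → Jul 20, 2203: 26 days.
Total: 1578 days.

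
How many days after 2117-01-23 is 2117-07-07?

Jan 23, 2117 → Feb 23, 2117: 31 days (January has 31).
Feb 23, 2117 → Mar 23, 2117: 28 days (February has 28).
Mar 23, 2117 → Apr 23, 2117: 31 days (March has 31).
Apr 23, 2117 → May 23, 2117: 30 days (April has 30).
May 23, 2117 → Jun 23, 2117: 31 days (May has 31).
Jun 23, 2117 → Jul 7, 2117: 14 days.
Total: 165 days.

165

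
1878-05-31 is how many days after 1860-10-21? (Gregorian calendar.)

6431

Oct 21, 1860 → Oct 21, 1861: 365 days.
Oct 21, 1861 → Oct 21, 1862: 365 days.
Oct 21, 1862 → Oct 21, 1863: 365 days.
Oct 21, 1863 → Oct 21, 1864: 366 days (Feb 29, 1864 is in that span).
Oct 21, 1864 → Oct 21, 1865: 365 days.
Oct 21, 1865 → Oct 21, 1866: 365 days.
Oct 21, 1866 → Oct 21, 1867: 365 days.
Oct 21, 1867 → Oct 21, 1868: 366 days (Feb 29, 1868 is in that span).
Oct 21, 1868 → Oct 21, 1869: 365 days.
Oct 21, 1869 → Oct 21, 1870: 365 days.
Oct 21, 1870 → Oct 21, 1871: 365 days.
Oct 21, 1871 → Oct 21, 1872: 366 days (Feb 29, 1872 is in that span).
Oct 21, 1872 → Oct 21, 1873: 365 days.
Oct 21, 1873 → Oct 21, 1874: 365 days.
Oct 21, 1874 → Oct 21, 1875: 365 days.
Oct 21, 1875 → Oct 21, 1876: 366 days (Feb 29, 1876 is in that span).
Oct 21, 1876 → Oct 21, 1877: 365 days.
Oct 21, 1877 → Nov 21, 1877: 31 days (October has 31).
Nov 21, 1877 → Dec 21, 1877: 30 days (November has 30).
Dec 21, 1877 → Jan 21, 1878: 31 days (December has 31).
Jan 21, 1878 → Feb 21, 1878: 31 days (January has 31).
Feb 21, 1878 → Mar 21, 1878: 28 days (February has 28).
Mar 21, 1878 → Apr 21, 1878: 31 days (March has 31).
Apr 21, 1878 → May 21, 1878: 30 days (April has 30).
May 21, 1878 → May 31, 1878: 10 days.
Total: 6431 days.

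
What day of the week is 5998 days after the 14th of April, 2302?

First find the weekday of Apr 14, 2302. Doomsday rule: the anchor day for the 2300s is Wednesday. For year 02: 2÷12 = 0 r 2, and 2÷4 = 0, so 0+2+0 = 2.
Wednesday + 2 ≡ Friday — that's 2302's doomsday.
In April the doomsday date is Apr 4.
Apr 14 is 10 days after Apr 4; 10 mod 7 = 3, so Friday + 3 = Monday.
5998 mod 7 = 6, so 5998 days after a Monday is Monday + 6 = Sunday.

Sunday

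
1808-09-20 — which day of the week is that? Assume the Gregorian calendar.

Tuesday

Doomsday rule: the anchor day for the 1800s is Friday. For year 08: 8÷12 = 0 r 8, and 8÷4 = 2, so 0+8+2 = 10.
Friday + 10 ≡ Monday — that's 1808's doomsday.
In September the doomsday date is Sep 5.
Sep 20 is 15 days after Sep 5; 15 mod 7 = 1, so Monday + 1 = Tuesday.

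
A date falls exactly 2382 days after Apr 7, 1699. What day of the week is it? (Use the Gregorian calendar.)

First find the weekday of Apr 7, 1699. Doomsday rule: the anchor day for the 1600s is Tuesday. For year 99: 99÷12 = 8 r 3, and 3÷4 = 0, so 8+3+0 = 11.
Tuesday + 11 ≡ Saturday — that's 1699's doomsday.
In April the doomsday date is Apr 4.
Apr 7 is 3 days after Apr 4; 3 mod 7 = 3, so Saturday + 3 = Tuesday.
2382 mod 7 = 2, so 2382 days after a Tuesday is Tuesday + 2 = Thursday.

Thursday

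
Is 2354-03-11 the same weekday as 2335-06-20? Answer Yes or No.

Yes

From Jun 20, 2335 to Mar 11, 2354 is 6839 days.
6839 mod 7 = 0, so they are the same weekday.
(Jun 20, 2335 is a Thursday; Mar 11, 2354 is a Thursday.)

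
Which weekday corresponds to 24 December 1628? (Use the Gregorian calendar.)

Sunday

Doomsday rule: the anchor day for the 1600s is Tuesday. For year 28: 28÷12 = 2 r 4, and 4÷4 = 1, so 2+4+1 = 7.
Tuesday + 7 ≡ Tuesday — that's 1628's doomsday.
In December the doomsday date is Dec 12.
Dec 24 is 12 days after Dec 12; 12 mod 7 = 5, so Tuesday + 5 = Sunday.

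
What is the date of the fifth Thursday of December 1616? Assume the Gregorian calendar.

December 1, 1616 is a Thursday.
The first Thursday is therefore December 1 (same day).
The fifth Thursday is 1 + 4×7 = December 29.

December 29, 1616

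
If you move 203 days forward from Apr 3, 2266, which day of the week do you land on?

Tuesday

First find the weekday of Apr 3, 2266. Doomsday rule: the anchor day for the 2200s is Friday. For year 66: 66÷12 = 5 r 6, and 6÷4 = 1, so 5+6+1 = 12.
Friday + 12 ≡ Wednesday — that's 2266's doomsday.
In April the doomsday date is Apr 4.
Apr 3 is 1 day before Apr 4; 1 mod 7 = 1, so Wednesday − 1 = Tuesday.
203 mod 7 = 0, so 203 days after a Tuesday is Tuesday + 0 = Tuesday.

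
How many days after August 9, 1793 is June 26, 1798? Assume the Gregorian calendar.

Aug 9, 1793 → Aug 9, 1794: 365 days.
Aug 9, 1794 → Aug 9, 1795: 365 days.
Aug 9, 1795 → Aug 9, 1796: 366 days (Feb 29, 1796 is in that span).
Aug 9, 1796 → Aug 9, 1797: 365 days.
Aug 9, 1797 → Sep 9, 1797: 31 days (August has 31).
Sep 9, 1797 → Oct 9, 1797: 30 days (September has 30).
Oct 9, 1797 → Nov 9, 1797: 31 days (October has 31).
Nov 9, 1797 → Dec 9, 1797: 30 days (November has 30).
Dec 9, 1797 → Jan 9, 1798: 31 days (December has 31).
Jan 9, 1798 → Feb 9, 1798: 31 days (January has 31).
Feb 9, 1798 → Mar 9, 1798: 28 days (February has 28).
Mar 9, 1798 → Apr 9, 1798: 31 days (March has 31).
Apr 9, 1798 → May 9, 1798: 30 days (April has 30).
May 9, 1798 → Jun 9, 1798: 31 days (May has 31).
Jun 9, 1798 → Jun 26, 1798: 17 days.
Total: 1782 days.

1782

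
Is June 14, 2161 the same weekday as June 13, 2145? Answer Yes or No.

Yes

From Jun 13, 2145 to Jun 14, 2161 is 5845 days.
5845 mod 7 = 0, so they are the same weekday.
(Jun 13, 2145 is a Sunday; Jun 14, 2161 is a Sunday.)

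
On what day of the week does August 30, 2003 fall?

Doomsday rule: the anchor day for the 2000s is Tuesday. For year 03: 3÷12 = 0 r 3, and 3÷4 = 0, so 0+3+0 = 3.
Tuesday + 3 ≡ Friday — that's 2003's doomsday.
In August the doomsday date is Aug 8.
Aug 30 is 22 days after Aug 8; 22 mod 7 = 1, so Friday + 1 = Saturday.

Saturday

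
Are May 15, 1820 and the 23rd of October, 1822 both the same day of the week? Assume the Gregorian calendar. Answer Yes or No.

No

From May 15, 1820 to Oct 23, 1822 is 891 days.
891 mod 7 = 2, so they are different weekdays.
(May 15, 1820 is a Monday; Oct 23, 1822 is a Wednesday.)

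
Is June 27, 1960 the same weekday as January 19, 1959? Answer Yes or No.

From Jan 19, 1959 to Jun 27, 1960 is 525 days.
525 mod 7 = 0, so they are the same weekday.
(Jan 19, 1959 is a Monday; Jun 27, 1960 is a Monday.)

Yes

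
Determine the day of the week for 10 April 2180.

Monday

Doomsday rule: the anchor day for the 2100s is Sunday. For year 80: 80÷12 = 6 r 8, and 8÷4 = 2, so 6+8+2 = 16.
Sunday + 16 ≡ Tuesday — that's 2180's doomsday.
In April the doomsday date is Apr 4.
Apr 10 is 6 days after Apr 4; 6 mod 7 = 6, so Tuesday + 6 = Monday.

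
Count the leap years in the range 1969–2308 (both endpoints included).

Multiples of 4 in [1969,2308]: 85.
Of those, multiples of 100: 4 (not leap unless ÷400).
Multiples of 400: 1.
Leap years = 85 − 4 + 1 = 82.

82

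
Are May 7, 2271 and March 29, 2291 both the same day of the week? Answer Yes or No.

Yes

From May 7, 2271 to Mar 29, 2291 is 7266 days.
7266 mod 7 = 0, so they are the same weekday.
(May 7, 2271 is a Sunday; Mar 29, 2291 is a Sunday.)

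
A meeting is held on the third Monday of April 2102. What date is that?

April 17, 2102

April 1, 2102 is a Saturday.
The first Monday is therefore April 3 (2 days later).
The third Monday is 3 + 2×7 = April 17.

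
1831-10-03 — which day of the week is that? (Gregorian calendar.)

Doomsday rule: the anchor day for the 1800s is Friday. For year 31: 31÷12 = 2 r 7, and 7÷4 = 1, so 2+7+1 = 10.
Friday + 10 ≡ Monday — that's 1831's doomsday.
In October the doomsday date is Oct 10.
Oct 3 is 7 days before Oct 10; 7 mod 7 = 0, so Monday − 0 = Monday.

Monday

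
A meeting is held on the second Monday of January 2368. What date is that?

January 1, 2368 is a Monday.
The first Monday is therefore January 1 (same day).
The second Monday is 1 + 1×7 = January 8.

January 8, 2368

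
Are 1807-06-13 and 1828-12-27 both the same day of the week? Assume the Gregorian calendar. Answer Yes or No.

From Jun 13, 1807 to Dec 27, 1828 is 7868 days.
7868 mod 7 = 0, so they are the same weekday.
(Jun 13, 1807 is a Saturday; Dec 27, 1828 is a Saturday.)

Yes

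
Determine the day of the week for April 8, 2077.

Doomsday rule: the anchor day for the 2000s is Tuesday. For year 77: 77÷12 = 6 r 5, and 5÷4 = 1, so 6+5+1 = 12.
Tuesday + 12 ≡ Sunday — that's 2077's doomsday.
In April the doomsday date is Apr 4.
Apr 8 is 4 days after Apr 4; 4 mod 7 = 4, so Sunday + 4 = Thursday.

Thursday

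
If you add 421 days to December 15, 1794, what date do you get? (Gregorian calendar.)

February 9, 1796

+365 (one year) → Dec 15, 1795 (56 left).
Dec has 31 days: +17 → Jan 1, 1796 (39 left).
Jan has 31 days: +31 → Feb 1, 1796 (8 left).
+8 → Feb 9, 1796.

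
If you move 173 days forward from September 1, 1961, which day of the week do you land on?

First find the weekday of Sep 1, 1961. Doomsday rule: the anchor day for the 1900s is Wednesday. For year 61: 61÷12 = 5 r 1, and 1÷4 = 0, so 5+1+0 = 6.
Wednesday + 6 ≡ Tuesday — that's 1961's doomsday.
In September the doomsday date is Sep 5.
Sep 1 is 4 days before Sep 5; 4 mod 7 = 4, so Tuesday − 4 = Friday.
173 mod 7 = 5, so 173 days after a Friday is Friday + 5 = Wednesday.

Wednesday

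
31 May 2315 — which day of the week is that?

Doomsday rule: the anchor day for the 2300s is Wednesday. For year 15: 15÷12 = 1 r 3, and 3÷4 = 0, so 1+3+0 = 4.
Wednesday + 4 ≡ Sunday — that's 2315's doomsday.
In May the doomsday date is May 9.
May 31 is 22 days after May 9; 22 mod 7 = 1, so Sunday + 1 = Monday.

Monday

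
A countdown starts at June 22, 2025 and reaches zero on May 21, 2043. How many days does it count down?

6542

Jun 22, 2025 → Jun 22, 2026: 365 days.
Jun 22, 2026 → Jun 22, 2027: 365 days.
Jun 22, 2027 → Jun 22, 2028: 366 days (Feb 29, 2028 is in that span).
Jun 22, 2028 → Jun 22, 2029: 365 days.
Jun 22, 2029 → Jun 22, 2030: 365 days.
Jun 22, 2030 → Jun 22, 2031: 365 days.
Jun 22, 2031 → Jun 22, 2032: 366 days (Feb 29, 2032 is in that span).
Jun 22, 2032 → Jun 22, 2033: 365 days.
Jun 22, 2033 → Jun 22, 2034: 365 days.
Jun 22, 2034 → Jun 22, 2035: 365 days.
Jun 22, 2035 → Jun 22, 2036: 366 days (Feb 29, 2036 is in that span).
Jun 22, 2036 → Jun 22, 2037: 365 days.
Jun 22, 2037 → Jun 22, 2038: 365 days.
Jun 22, 2038 → Jun 22, 2039: 365 days.
Jun 22, 2039 → Jun 22, 2040: 366 days (Feb 29, 2040 is in that span).
Jun 22, 2040 → Jun 22, 2041: 365 days.
Jun 22, 2041 → Jun 22, 2042: 365 days.
Jun 22, 2042 → Jul 22, 2042: 30 days (June has 30).
Jul 22, 2042 → Aug 22, 2042: 31 days (July has 31).
Aug 22, 2042 → Sep 22, 2042: 31 days (August has 31).
Sep 22, 2042 → Oct 22, 2042: 30 days (September has 30).
Oct 22, 2042 → Nov 22, 2042: 31 days (October has 31).
Nov 22, 2042 → Dec 22, 2042: 30 days (November has 30).
Dec 22, 2042 → Jan 22, 2043: 31 days (December has 31).
Jan 22, 2043 → Feb 22, 2043: 31 days (January has 31).
Feb 22, 2043 → Mar 22, 2043: 28 days (February has 28).
Mar 22, 2043 → Apr 22, 2043: 31 days (March has 31).
Apr 22, 2043 → May 21, 2043: 29 days.
Total: 6542 days.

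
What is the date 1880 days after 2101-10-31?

+365 (one year) → Oct 31, 2102 (1515 left).
+365 (one year) → Oct 31, 2103 (1150 left).
+366 (one year; includes Feb 29, 2104) → Oct 31, 2104 (784 left).
+365 (one year) → Oct 31, 2105 (419 left).
+365 (one year) → Oct 31, 2106 (54 left).
Oct has 31 days: +1 → Nov 1, 2106 (53 left).
Nov has 30 days: +30 → Dec 1, 2106 (23 left).
+23 → Dec 24, 2106.

December 24, 2106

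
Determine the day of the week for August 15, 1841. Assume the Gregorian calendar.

Sunday

Doomsday rule: the anchor day for the 1800s is Friday. For year 41: 41÷12 = 3 r 5, and 5÷4 = 1, so 3+5+1 = 9.
Friday + 9 ≡ Sunday — that's 1841's doomsday.
In August the doomsday date is Aug 8.
Aug 15 is 7 days after Aug 8; 7 mod 7 = 0, so Sunday + 0 = Sunday.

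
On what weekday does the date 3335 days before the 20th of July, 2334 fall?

First find the weekday of Jul 20, 2334. Doomsday rule: the anchor day for the 2300s is Wednesday. For year 34: 34÷12 = 2 r 10, and 10÷4 = 2, so 2+10+2 = 14.
Wednesday + 14 ≡ Wednesday — that's 2334's doomsday.
In July the doomsday date is Jul 11.
Jul 20 is 9 days after Jul 11; 9 mod 7 = 2, so Wednesday + 2 = Friday.
3335 mod 7 = 3, so 3335 days before a Friday is Friday − 3 = Tuesday.

Tuesday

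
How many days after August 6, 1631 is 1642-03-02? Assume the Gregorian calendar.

3861

Aug 6, 1631 → Aug 6, 1632: 366 days (Feb 29, 1632 is in that span).
Aug 6, 1632 → Aug 6, 1633: 365 days.
Aug 6, 1633 → Aug 6, 1634: 365 days.
Aug 6, 1634 → Aug 6, 1635: 365 days.
Aug 6, 1635 → Aug 6, 1636: 366 days (Feb 29, 1636 is in that span).
Aug 6, 1636 → Aug 6, 1637: 365 days.
Aug 6, 1637 → Aug 6, 1638: 365 days.
Aug 6, 1638 → Aug 6, 1639: 365 days.
Aug 6, 1639 → Aug 6, 1640: 366 days (Feb 29, 1640 is in that span).
Aug 6, 1640 → Aug 6, 1641: 365 days.
Aug 6, 1641 → Sep 6, 1641: 31 days (August has 31).
Sep 6, 1641 → Oct 6, 1641: 30 days (September has 30).
Oct 6, 1641 → Nov 6, 1641: 31 days (October has 31).
Nov 6, 1641 → Dec 6, 1641: 30 days (November has 30).
Dec 6, 1641 → Jan 6, 1642: 31 days (December has 31).
Jan 6, 1642 → Feb 6, 1642: 31 days (January has 31).
Feb 6, 1642 → Mar 2, 1642: 24 days.
Total: 3861 days.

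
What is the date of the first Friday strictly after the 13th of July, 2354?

Jul 13, 2354 is a Tuesday.
From Tuesday to the next Friday is 3 days.
Jul 13, 2354 + 3 = Jul 16, 2354.

July 16, 2354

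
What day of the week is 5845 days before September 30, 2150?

Wednesday

Sep 30, 2150 is a Wednesday.
5845 mod 7 = 0, so 5845 days before a Wednesday is Wednesday − 0 = Wednesday.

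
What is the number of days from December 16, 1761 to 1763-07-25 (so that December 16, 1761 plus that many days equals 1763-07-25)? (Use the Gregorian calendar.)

Dec 16, 1761 → Dec 16, 1762: 365 days.
Dec 16, 1762 → Jan 16, 1763: 31 days (December has 31).
Jan 16, 1763 → Feb 16, 1763: 31 days (January has 31).
Feb 16, 1763 → Mar 16, 1763: 28 days (February has 28).
Mar 16, 1763 → Apr 16, 1763: 31 days (March has 31).
Apr 16, 1763 → May 16, 1763: 30 days (April has 30).
May 16, 1763 → Jun 16, 1763: 31 days (May has 31).
Jun 16, 1763 → Jul 16, 1763: 30 days (June has 30).
Jul 16, 1763 → Jul 25, 1763: 9 days.
Total: 586 days.

586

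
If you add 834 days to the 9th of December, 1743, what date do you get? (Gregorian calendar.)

March 22, 1746

+366 (one year; includes Feb 29, 1744) → Dec 9, 1744 (468 left).
+365 (one year) → Dec 9, 1745 (103 left).
Dec has 31 days: +23 → Jan 1, 1746 (80 left).
Jan has 31 days: +31 → Feb 1, 1746 (49 left).
Feb has 28 days: +28 → Mar 1, 1746 (21 left).
+21 → Mar 22, 1746.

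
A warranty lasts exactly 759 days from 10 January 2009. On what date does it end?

+365 (one year) → Jan 10, 2010 (394 left).
Jan has 31 days: +22 → Feb 1, 2010 (372 left).
Feb has 28 days: +28 → Mar 1, 2010 (344 left).
Mar has 31 days: +31 → Apr 1, 2010 (313 left).
Apr has 30 days: +30 → May 1, 2010 (283 left).
May has 31 days: +31 → Jun 1, 2010 (252 left).
Jun has 30 days: +30 → Jul 1, 2010 (222 left).
Jul has 31 days: +31 → Aug 1, 2010 (191 left).
Aug has 31 days: +31 → Sep 1, 2010 (160 left).
Sep has 30 days: +30 → Oct 1, 2010 (130 left).
Oct has 31 days: +31 → Nov 1, 2010 (99 left).
Nov has 30 days: +30 → Dec 1, 2010 (69 left).
Dec has 31 days: +31 → Jan 1, 2011 (38 left).
Jan has 31 days: +31 → Feb 1, 2011 (7 left).
+7 → Feb 8, 2011.

February 8, 2011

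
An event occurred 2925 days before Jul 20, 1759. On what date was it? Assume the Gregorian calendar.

−365 (one year) → Jul 20, 1758 (2560 left).
−365 (one year) → Jul 20, 1757 (2195 left).
−365 (one year) → Jul 20, 1756 (1830 left).
−366 (one year; includes Feb 29, 1756) → Jul 20, 1755 (1464 left).
−365 (one year) → Jul 20, 1754 (1099 left).
−365 (one year) → Jul 20, 1753 (734 left).
−365 (one year) → Jul 20, 1752 (369 left).
−20 → Jun 30, 1752 (end of Jun, 30 days; 349 left).
−30 → May 31, 1752 (end of May, 31 days; 319 left).
−31 → Apr 30, 1752 (end of Apr, 30 days; 288 left).
−30 → Mar 31, 1752 (end of Mar, 31 days; 258 left).
−31 → Feb 29, 1752 (end of Feb, 29 days; 227 left).
−29 → Jan 31, 1752 (end of Jan, 31 days; 198 left).
−31 → Dec 31, 1751 (end of Dec, 31 days; 167 left).
−31 → Nov 30, 1751 (end of Nov, 30 days; 136 left).
−30 → Oct 31, 1751 (end of Oct, 31 days; 106 left).
−31 → Sep 30, 1751 (end of Sep, 30 days; 75 left).
−30 → Aug 31, 1751 (end of Aug, 31 days; 45 left).
−31 → Jul 31, 1751 (end of Jul, 31 days; 14 left).
−14 → Jul 17, 1751.

July 17, 1751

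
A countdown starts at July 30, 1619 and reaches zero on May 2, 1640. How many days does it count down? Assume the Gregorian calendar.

Jul 30, 1619 → Jul 30, 1620: 366 days (Feb 29, 1620 is in that span).
Jul 30, 1620 → Jul 30, 1621: 365 days.
Jul 30, 1621 → Jul 30, 1622: 365 days.
Jul 30, 1622 → Jul 30, 1623: 365 days.
Jul 30, 1623 → Jul 30, 1624: 366 days (Feb 29, 1624 is in that span).
Jul 30, 1624 → Jul 30, 1625: 365 days.
Jul 30, 1625 → Jul 30, 1626: 365 days.
Jul 30, 1626 → Jul 30, 1627: 365 days.
Jul 30, 1627 → Jul 30, 1628: 366 days (Feb 29, 1628 is in that span).
Jul 30, 1628 → Jul 30, 1629: 365 days.
Jul 30, 1629 → Jul 30, 1630: 365 days.
Jul 30, 1630 → Jul 30, 1631: 365 days.
Jul 30, 1631 → Jul 30, 1632: 366 days (Feb 29, 1632 is in that span).
Jul 30, 1632 → Jul 30, 1633: 365 days.
Jul 30, 1633 → Jul 30, 1634: 365 days.
Jul 30, 1634 → Jul 30, 1635: 365 days.
Jul 30, 1635 → Jul 30, 1636: 366 days (Feb 29, 1636 is in that span).
Jul 30, 1636 → Jul 30, 1637: 365 days.
Jul 30, 1637 → Jul 30, 1638: 365 days.
Jul 30, 1638 → Jul 30, 1639: 365 days.
Jul 30, 1639 → Aug 30, 1639: 31 days (July has 31).
Aug 30, 1639 → Sep 30, 1639: 31 days (August has 31).
Sep 30, 1639 → Oct 30, 1639: 30 days (September has 30).
Oct 30, 1639 → Nov 30, 1639: 31 days (October has 31).
Nov 30, 1639 → Dec 30, 1639: 30 days (November has 30).
Dec 30, 1639 → Jan 30, 1640: 31 days (December has 31).
Jan 30, 1640 → Feb 29, 1640: 30 days (January has 31).
Feb 29, 1640 → Mar 29, 1640: 29 days (February has 29).
Mar 29, 1640 → Apr 29, 1640: 31 days (March has 31).
Apr 29, 1640 → May 2, 1640: 3 days.
Total: 7582 days.

7582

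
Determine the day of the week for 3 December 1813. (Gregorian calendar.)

Friday

January 1, 1813 is a Friday.
Jan 1, 1813 → Feb 1, 1813: 31 days (January has 31).
Feb 1, 1813 → Mar 1, 1813: 28 days (February has 28).
Mar 1, 1813 → Apr 1, 1813: 31 days (March has 31).
Apr 1, 1813 → May 1, 1813: 30 days (April has 30).
May 1, 1813 → Jun 1, 1813: 31 days (May has 31).
Jun 1, 1813 → Jul 1, 1813: 30 days (June has 30).
Jul 1, 1813 → Aug 1, 1813: 31 days (July has 31).
Aug 1, 1813 → Sep 1, 1813: 31 days (August has 31).
Sep 1, 1813 → Oct 1, 1813: 30 days (September has 30).
Oct 1, 1813 → Nov 1, 1813: 31 days (October has 31).
Nov 1, 1813 → Dec 1, 1813: 30 days (November has 30).
Dec 1, 1813 → Dec 3, 1813: 2 days.
Total: 336 days.
336 mod 7 = 0, so Friday + 0 = Friday.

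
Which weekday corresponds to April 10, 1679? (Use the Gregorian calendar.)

Monday

Doomsday rule: the anchor day for the 1600s is Tuesday. For year 79: 79÷12 = 6 r 7, and 7÷4 = 1, so 6+7+1 = 14.
Tuesday + 14 ≡ Tuesday — that's 1679's doomsday.
In April the doomsday date is Apr 4.
Apr 10 is 6 days after Apr 4; 6 mod 7 = 6, so Tuesday + 6 = Monday.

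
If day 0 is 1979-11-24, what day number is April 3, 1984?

1592

Nov 24, 1979 → Nov 24, 1980: 366 days (Feb 29, 1980 is in that span).
Nov 24, 1980 → Nov 24, 1981: 365 days.
Nov 24, 1981 → Nov 24, 1982: 365 days.
Nov 24, 1982 → Nov 24, 1983: 365 days.
Nov 24, 1983 → Dec 24, 1983: 30 days (November has 30).
Dec 24, 1983 → Jan 24, 1984: 31 days (December has 31).
Jan 24, 1984 → Feb 24, 1984: 31 days (January has 31).
Feb 24, 1984 → Mar 24, 1984: 29 days (February has 29).
Mar 24, 1984 → Apr 3, 1984: 10 days.
Total: 1592 days.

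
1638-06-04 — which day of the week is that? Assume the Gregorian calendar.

Doomsday rule: the anchor day for the 1600s is Tuesday. For year 38: 38÷12 = 3 r 2, and 2÷4 = 0, so 3+2+0 = 5.
Tuesday + 5 ≡ Sunday — that's 1638's doomsday.
In June the doomsday date is Jun 6.
Jun 4 is 2 days before Jun 6; 2 mod 7 = 2, so Sunday − 2 = Friday.

Friday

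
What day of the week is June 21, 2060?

Monday

Doomsday rule: the anchor day for the 2000s is Tuesday. For year 60: 60÷12 = 5 r 0, and 0÷4 = 0, so 5+0+0 = 5.
Tuesday + 5 ≡ Sunday — that's 2060's doomsday.
In June the doomsday date is Jun 6.
Jun 21 is 15 days after Jun 6; 15 mod 7 = 1, so Sunday + 1 = Monday.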